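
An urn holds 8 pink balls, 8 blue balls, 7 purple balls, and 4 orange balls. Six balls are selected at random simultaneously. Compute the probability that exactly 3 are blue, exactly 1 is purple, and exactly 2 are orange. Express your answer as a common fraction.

Unordered draws without replacement: count favorable combinations over C(27,6).
Favorable = C(8,0) · C(8,3) · C(7,1) · C(4,2) = 2352; total = C(27,6) = 296010.
P = 2352/296010 = 392/49335 ≈ 0.0079.

392/49335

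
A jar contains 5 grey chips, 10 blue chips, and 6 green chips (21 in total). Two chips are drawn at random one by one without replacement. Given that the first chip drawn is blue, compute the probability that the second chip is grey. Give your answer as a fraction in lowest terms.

After removing 1 blue, the jar has 5 grey out of 20 remaining.
P(second is grey | given) = 5/20 = 1/4 ≈ 0.2500.

1/4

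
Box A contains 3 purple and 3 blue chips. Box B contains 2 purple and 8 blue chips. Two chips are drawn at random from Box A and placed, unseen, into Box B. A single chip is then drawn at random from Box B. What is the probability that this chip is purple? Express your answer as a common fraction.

1/4

Condition on how many of the transferred chips are purple (from Box A: 3 purple of 6; then Box B has 12 total).
  0 purple: C(3,0)C(3,2)/C(6,2) = 1/5; then P = 2/12
  1 purple: C(3,1)C(3,1)/C(6,2) = 3/5; then P = 3/12
  2 purple: C(3,2)C(3,0)/C(6,2) = 1/5; then P = 4/12
P(purple from Box B) = 1/4 ≈ 0.2500.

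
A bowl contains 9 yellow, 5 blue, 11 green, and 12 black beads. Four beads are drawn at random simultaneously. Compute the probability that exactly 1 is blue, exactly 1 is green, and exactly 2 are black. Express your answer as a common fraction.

242/4403

Unordered draws without replacement: count favorable combinations over C(37,4).
Favorable = C(9,0) · C(5,1) · C(11,1) · C(12,2) = 3630; total = C(37,4) = 66045.
P = 3630/66045 = 242/4403 ≈ 0.0550.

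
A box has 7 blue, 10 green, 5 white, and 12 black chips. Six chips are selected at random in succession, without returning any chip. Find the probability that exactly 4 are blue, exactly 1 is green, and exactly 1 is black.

525/168113

Unordered draws without replacement: count favorable combinations over C(34,6).
Favorable = C(7,4) · C(10,1) · C(5,0) · C(12,1) = 4200; total = C(34,6) = 1344904.
P = 4200/1344904 = 525/168113 ≈ 0.0031.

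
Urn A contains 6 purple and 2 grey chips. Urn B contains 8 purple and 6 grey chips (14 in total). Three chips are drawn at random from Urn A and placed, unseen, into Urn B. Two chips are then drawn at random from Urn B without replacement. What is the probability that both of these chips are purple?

1333/3808

Condition on how many of the transferred chips are purple (from Urn A: 6 purple of 8; then Urn B has 17 total).
  1 purple: C(6,1)C(2,2)/C(8,3) = 3/28; then P = C(9,2)/C(17,2) = 9/34
  2 purple: C(6,2)C(2,1)/C(8,3) = 15/28; then P = C(10,2)/C(17,2) = 45/136
  3 purple: C(6,3)C(2,0)/C(8,3) = 5/14; then P = C(11,2)/C(17,2) = 55/136
P(both purple) = 1333/3808 ≈ 0.3501.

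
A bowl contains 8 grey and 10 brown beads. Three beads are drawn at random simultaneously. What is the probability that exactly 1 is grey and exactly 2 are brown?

15/34

Unordered draws without replacement: count favorable combinations over C(18,3).
Favorable = C(8,1) · C(10,2) = 360; total = C(18,3) = 816.
P = 360/816 = 15/34 ≈ 0.4412.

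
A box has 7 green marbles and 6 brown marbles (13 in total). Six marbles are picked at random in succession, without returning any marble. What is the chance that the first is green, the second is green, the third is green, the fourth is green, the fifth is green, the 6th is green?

Multiply the conditional probability of each draw in order, without replacement, so each draw removes one from its color and from the total.
P = (7/13) · (6/12) · (5/11) · (4/10) · (3/9) · (2/8) = 7/1716 ≈ 0.0041.

7/1716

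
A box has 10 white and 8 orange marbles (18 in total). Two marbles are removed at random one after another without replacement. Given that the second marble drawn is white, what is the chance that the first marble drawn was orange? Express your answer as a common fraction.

8/17

P(first=orange and the second marble drawn is white) = (8/18)·(10/17) = 40/153.
P(the second marble drawn is white) = Σ over first color = 5/17 + 40/153 = 5/9.
By Bayes, P(first=orange | the second marble drawn is white) = 40/153 / 5/9 = 8/17 ≈ 0.4706.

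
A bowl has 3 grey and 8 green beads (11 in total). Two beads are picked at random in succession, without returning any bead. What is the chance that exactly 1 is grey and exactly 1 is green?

Unordered draws without replacement: count favorable combinations over C(11,2).
Favorable = C(3,1) · C(8,1) = 24; total = C(11,2) = 55.
P = 24/55 = 24/55 ≈ 0.4364.

24/55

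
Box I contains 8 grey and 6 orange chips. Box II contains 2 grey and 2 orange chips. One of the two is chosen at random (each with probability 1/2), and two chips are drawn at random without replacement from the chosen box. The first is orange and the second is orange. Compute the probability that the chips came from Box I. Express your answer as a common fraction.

90/181

P(E | Box I) = 15/91; P(E | Box II) = 1/6.
P(E) = 1/2·15/91 + 1/2·1/6 = 181/1092.
By Bayes' rule, P(Box I | E) = 15/182 / 181/1092 = 90/181 ≈ 0.4972.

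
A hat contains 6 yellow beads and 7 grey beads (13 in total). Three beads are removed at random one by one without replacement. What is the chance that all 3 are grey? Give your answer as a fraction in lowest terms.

35/286

Unordered draws without replacement: count favorable combinations over C(13,3).
Favorable = C(6,0) · C(7,3) = 35; total = C(13,3) = 286.
P = 35/286 = 35/286 ≈ 0.1224.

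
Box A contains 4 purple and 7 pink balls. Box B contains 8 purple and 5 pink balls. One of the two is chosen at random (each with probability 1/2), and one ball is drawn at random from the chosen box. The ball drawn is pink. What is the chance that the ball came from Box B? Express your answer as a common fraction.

55/146

P(pink | Box A) = 7/11; P(pink | Box B) = 5/13.
P(pink) = 1/2·7/11 + 1/2·5/13 = 73/143.
By Bayes' rule, P(Box B | pink) = 5/26 / 73/143 = 55/146 ≈ 0.3767.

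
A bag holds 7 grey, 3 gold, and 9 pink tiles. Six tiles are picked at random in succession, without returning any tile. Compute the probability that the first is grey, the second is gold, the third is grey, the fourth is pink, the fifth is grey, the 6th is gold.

3/5168

Multiply the conditional probability of each draw in order, without replacement, so each draw removes one from its color and from the total.
P = (7/19) · (3/18) · (6/17) · (9/16) · (5/15) · (2/14) = 3/5168 ≈ 0.0006.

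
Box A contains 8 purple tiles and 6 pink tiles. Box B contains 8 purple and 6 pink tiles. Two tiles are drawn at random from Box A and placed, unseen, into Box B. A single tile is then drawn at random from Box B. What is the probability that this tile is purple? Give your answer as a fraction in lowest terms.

4/7

Condition on how many of the transferred tiles are purple (from Box A: 8 purple of 14; then Box B has 16 total).
  0 purple: C(8,0)C(6,2)/C(14,2) = 15/91; then P = 8/16
  1 purple: C(8,1)C(6,1)/C(14,2) = 48/91; then P = 9/16
  2 purple: C(8,2)C(6,0)/C(14,2) = 4/13; then P = 10/16
P(purple from Box B) = 4/7 ≈ 0.5714.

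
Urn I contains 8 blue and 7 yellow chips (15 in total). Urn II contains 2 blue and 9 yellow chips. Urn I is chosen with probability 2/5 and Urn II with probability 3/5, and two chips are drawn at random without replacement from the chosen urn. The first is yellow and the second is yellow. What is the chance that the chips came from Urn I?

P(E | Urn I) = 1/5; P(E | Urn II) = 36/55.
P(E) = 2/5·1/5 + 3/5·36/55 = 26/55.
By Bayes' rule, P(Urn I | E) = 2/25 / 26/55 = 11/65 ≈ 0.1692.

11/65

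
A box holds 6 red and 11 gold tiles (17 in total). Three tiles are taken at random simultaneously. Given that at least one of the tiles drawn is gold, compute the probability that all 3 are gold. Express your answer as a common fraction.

P(all 3 gold) = C(11,3)/C(17,3) = 33/136; P(at least one gold) = 1 − C(6,3)/C(17,3) = 33/34.
Since 'all 3 gold' ⊆ 'at least one gold', P(all 3 | at least one) = 33/136 / 33/34 = 1/4 ≈ 0.2500.

1/4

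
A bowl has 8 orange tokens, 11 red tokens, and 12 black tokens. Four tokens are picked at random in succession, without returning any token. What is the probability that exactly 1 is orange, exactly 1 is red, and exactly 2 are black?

5808/31465

Unordered draws without replacement: count favorable combinations over C(31,4).
Favorable = C(8,1) · C(11,1) · C(12,2) = 5808; total = C(31,4) = 31465.
P = 5808/31465 = 5808/31465 ≈ 0.1846.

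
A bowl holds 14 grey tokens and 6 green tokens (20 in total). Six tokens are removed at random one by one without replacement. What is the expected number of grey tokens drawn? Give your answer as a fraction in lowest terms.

By linearity of expectation, E[X] = Σ P(draw i is grey); by symmetry each draw (even without replacement) has P(grey) = 14/20.
E[X] = 6 · 14/20 = 21/5 ≈ 4.2000.

21/5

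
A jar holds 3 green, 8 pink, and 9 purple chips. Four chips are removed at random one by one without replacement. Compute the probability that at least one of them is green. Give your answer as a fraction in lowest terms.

Use the complement: P(at least one green) = 1 − P(no green).
P(none) = C(17,4)/C(20,4) = 2380/4845.
So P = 1 − 2380/4845 = 29/57 ≈ 0.5088.

29/57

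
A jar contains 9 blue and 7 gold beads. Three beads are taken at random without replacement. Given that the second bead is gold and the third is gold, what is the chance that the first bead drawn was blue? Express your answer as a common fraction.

9/14

P(first=blue and the second bead is gold and the third is gold) = (9/16)·(7/15)·(6/14) = 9/80.
P(E) = Σ over first color = 9/80 + 1/16 = 7/40.
By Bayes, P(first=blue | E) = 9/80 / 7/40 = 9/14 ≈ 0.6429.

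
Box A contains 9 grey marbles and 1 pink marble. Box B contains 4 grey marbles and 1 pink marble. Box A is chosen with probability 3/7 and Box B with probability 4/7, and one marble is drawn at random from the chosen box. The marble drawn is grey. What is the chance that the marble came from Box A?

P(grey | Box A) = 9/10; P(grey | Box B) = 4/5.
P(grey) = 3/7·9/10 + 4/7·4/5 = 59/70.
By Bayes' rule, P(Box A | grey) = 27/70 / 59/70 = 27/59 ≈ 0.4576.

27/59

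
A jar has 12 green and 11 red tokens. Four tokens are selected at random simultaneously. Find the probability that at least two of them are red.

Sum the hypergeometric tail for j = 2,…,4 red tokens.
Favorable = C(11,2)·C(12,2) + C(11,3)·C(12,1) + C(11,4)·C(12,0) = 5940; total = C(23,4) = 8855.
P = 5940/8855 = 108/161 ≈ 0.6708.

108/161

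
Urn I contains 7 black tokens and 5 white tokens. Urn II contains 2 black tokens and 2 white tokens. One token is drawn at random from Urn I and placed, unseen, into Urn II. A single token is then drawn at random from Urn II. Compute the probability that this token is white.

Condition on how many of the transferred tokens are white (from Urn I: 5 white of 12; then Urn II has 5 total).
  0 white: C(5,0)C(7,1)/C(12,1) = 7/12; then P = 2/5
  1 white: C(5,1)C(7,0)/C(12,1) = 5/12; then P = 3/5
P(white from Urn II) = 29/60 ≈ 0.4833.

29/60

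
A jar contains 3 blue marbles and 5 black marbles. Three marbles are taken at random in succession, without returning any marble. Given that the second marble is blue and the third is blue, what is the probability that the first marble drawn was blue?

P(first=blue and the second marble is blue and the third is blue) = (3/8)·(2/7)·(1/6) = 1/56.
P(E) = Σ over first color = 1/56 + 5/56 = 3/28.
By Bayes, P(first=blue | E) = 1/56 / 3/28 = 1/6 ≈ 0.1667.

1/6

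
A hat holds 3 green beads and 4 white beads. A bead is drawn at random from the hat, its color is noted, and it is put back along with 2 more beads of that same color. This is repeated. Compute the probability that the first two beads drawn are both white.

After a white draw the hat holds 6 white out of 9.
P = (4/7)·(6/9) = 8/21 ≈ 0.3810.

8/21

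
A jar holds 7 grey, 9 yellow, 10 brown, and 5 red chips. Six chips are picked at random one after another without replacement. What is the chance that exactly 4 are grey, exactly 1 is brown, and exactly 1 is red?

250/105183

Unordered draws without replacement: count favorable combinations over C(31,6).
Favorable = C(7,4) · C(9,0) · C(10,1) · C(5,1) = 1750; total = C(31,6) = 736281.
P = 1750/736281 = 250/105183 ≈ 0.0024.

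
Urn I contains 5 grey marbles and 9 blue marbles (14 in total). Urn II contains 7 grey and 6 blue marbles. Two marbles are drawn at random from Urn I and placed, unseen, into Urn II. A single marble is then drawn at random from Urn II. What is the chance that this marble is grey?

18/35

Condition on how many of the transferred marbles are grey (from Urn I: 5 grey of 14; then Urn II has 15 total).
  0 grey: C(5,0)C(9,2)/C(14,2) = 36/91; then P = 7/15
  1 grey: C(5,1)C(9,1)/C(14,2) = 45/91; then P = 8/15
  2 grey: C(5,2)C(9,0)/C(14,2) = 10/91; then P = 9/15
P(grey from Urn II) = 18/35 ≈ 0.5143.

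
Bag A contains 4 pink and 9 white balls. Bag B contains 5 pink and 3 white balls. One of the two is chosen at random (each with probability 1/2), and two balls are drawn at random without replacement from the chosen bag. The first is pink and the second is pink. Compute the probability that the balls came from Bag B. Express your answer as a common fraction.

65/79

P(E | Bag A) = 1/13; P(E | Bag B) = 5/14.
P(E) = 1/2·1/13 + 1/2·5/14 = 79/364.
By Bayes' rule, P(Bag B | E) = 5/28 / 79/364 = 65/79 ≈ 0.8228.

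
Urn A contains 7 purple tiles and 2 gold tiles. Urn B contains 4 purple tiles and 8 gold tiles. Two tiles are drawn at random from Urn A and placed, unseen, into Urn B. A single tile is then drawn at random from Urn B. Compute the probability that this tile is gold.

38/63

Condition on how many of the transferred tiles are gold (from Urn A: 2 gold of 9; then Urn B has 14 total).
  0 gold: C(2,0)C(7,2)/C(9,2) = 7/12; then P = 8/14
  1 gold: C(2,1)C(7,1)/C(9,2) = 7/18; then P = 9/14
  2 gold: C(2,2)C(7,0)/C(9,2) = 1/36; then P = 10/14
P(gold from Urn B) = 38/63 ≈ 0.6032.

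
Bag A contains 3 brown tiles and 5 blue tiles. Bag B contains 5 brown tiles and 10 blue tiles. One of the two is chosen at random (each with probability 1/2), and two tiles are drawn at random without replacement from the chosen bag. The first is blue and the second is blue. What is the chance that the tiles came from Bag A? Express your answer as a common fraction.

P(E | Bag A) = 5/14; P(E | Bag B) = 3/7.
P(E) = 1/2·5/14 + 1/2·3/7 = 11/28.
By Bayes' rule, P(Bag A | E) = 5/28 / 11/28 = 5/11 ≈ 0.4545.

5/11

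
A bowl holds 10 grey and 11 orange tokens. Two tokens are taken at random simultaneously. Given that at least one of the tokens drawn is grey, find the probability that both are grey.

P(both grey) = C(10,2)/C(21,2) = 3/14; P(at least one grey) = 1 − C(11,2)/C(21,2) = 31/42.
Since 'both grey' ⊆ 'at least one grey', P(both | at least one) = 3/14 / 31/42 = 9/31 ≈ 0.2903.

9/31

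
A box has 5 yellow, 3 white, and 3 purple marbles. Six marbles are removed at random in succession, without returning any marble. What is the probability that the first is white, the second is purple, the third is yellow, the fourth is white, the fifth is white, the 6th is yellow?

Multiply the conditional probability of each draw in order, without replacement, so each draw removes one from its color and from the total.
P = (3/11) · (3/10) · (5/9) · (2/8) · (1/7) · (4/6) = 1/924 ≈ 0.0011.

1/924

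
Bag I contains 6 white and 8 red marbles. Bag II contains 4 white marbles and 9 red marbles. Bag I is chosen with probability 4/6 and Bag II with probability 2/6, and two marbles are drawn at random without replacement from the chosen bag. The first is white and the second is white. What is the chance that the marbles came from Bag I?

P(E | Bag I) = 15/91; P(E | Bag II) = 1/13.
P(E) = 2/3·15/91 + 1/3·1/13 = 37/273.
By Bayes' rule, P(Bag I | E) = 10/91 / 37/273 = 30/37 ≈ 0.8108.

30/37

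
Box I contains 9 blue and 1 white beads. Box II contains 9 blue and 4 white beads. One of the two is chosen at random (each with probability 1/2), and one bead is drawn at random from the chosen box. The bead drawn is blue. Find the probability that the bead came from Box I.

P(blue | Box I) = 9/10; P(blue | Box II) = 9/13.
P(blue) = 1/2·9/10 + 1/2·9/13 = 207/260.
By Bayes' rule, P(Box I | blue) = 9/20 / 207/260 = 13/23 ≈ 0.5652.

13/23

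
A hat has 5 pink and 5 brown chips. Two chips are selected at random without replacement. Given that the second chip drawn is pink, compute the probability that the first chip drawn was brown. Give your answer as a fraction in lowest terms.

5/9

P(first=brown and the second chip drawn is pink) = (5/10)·(5/9) = 5/18.
P(the second chip drawn is pink) = Σ over first color = 2/9 + 5/18 = 1/2.
By Bayes, P(first=brown | the second chip drawn is pink) = 5/18 / 1/2 = 5/9 ≈ 0.5556.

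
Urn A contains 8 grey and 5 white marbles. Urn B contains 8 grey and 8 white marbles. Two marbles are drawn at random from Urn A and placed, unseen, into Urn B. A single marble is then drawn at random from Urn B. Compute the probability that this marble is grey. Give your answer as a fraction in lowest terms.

20/39

Condition on how many of the transferred marbles are grey (from Urn A: 8 grey of 13; then Urn B has 18 total).
  0 grey: C(8,0)C(5,2)/C(13,2) = 5/39; then P = 8/18
  1 grey: C(8,1)C(5,1)/C(13,2) = 20/39; then P = 9/18
  2 grey: C(8,2)C(5,0)/C(13,2) = 14/39; then P = 10/18
P(grey from Urn B) = 20/39 ≈ 0.5128.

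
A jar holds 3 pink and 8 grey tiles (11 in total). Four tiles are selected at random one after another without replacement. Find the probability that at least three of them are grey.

119/165

Sum the hypergeometric tail for j = 3,…,4 grey tiles.
Favorable = C(8,3)·C(3,1) + C(8,4)·C(3,0) = 238; total = C(11,4) = 330.
P = 238/330 = 119/165 ≈ 0.7212.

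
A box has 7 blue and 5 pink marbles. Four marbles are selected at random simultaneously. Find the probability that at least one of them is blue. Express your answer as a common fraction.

98/99

Use the complement: P(at least one blue) = 1 − P(no blue).
P(none) = C(5,4)/C(12,4) = 5/495.
So P = 1 − 5/495 = 98/99 ≈ 0.9899.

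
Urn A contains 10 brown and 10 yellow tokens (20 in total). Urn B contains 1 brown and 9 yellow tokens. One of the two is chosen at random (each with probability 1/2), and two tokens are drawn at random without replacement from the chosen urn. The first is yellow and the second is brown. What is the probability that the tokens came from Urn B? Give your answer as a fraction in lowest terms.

19/69

P(E | Urn A) = 5/19; P(E | Urn B) = 1/10.
P(E) = 1/2·5/19 + 1/2·1/10 = 69/380.
By Bayes' rule, P(Urn B | E) = 1/20 / 69/380 = 19/69 ≈ 0.2754.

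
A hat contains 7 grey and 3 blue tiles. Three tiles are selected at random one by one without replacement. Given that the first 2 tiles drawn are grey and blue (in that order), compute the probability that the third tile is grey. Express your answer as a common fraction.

3/4

After removing 1 grey, 1 blue, the hat has 6 grey out of 8 remaining.
P(third is grey | given) = 6/8 = 3/4 ≈ 0.7500.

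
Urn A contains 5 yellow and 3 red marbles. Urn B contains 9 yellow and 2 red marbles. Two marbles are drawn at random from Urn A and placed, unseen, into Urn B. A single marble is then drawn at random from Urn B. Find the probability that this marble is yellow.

Condition on how many of the transferred marbles are yellow (from Urn A: 5 yellow of 8; then Urn B has 13 total).
  0 yellow: C(5,0)C(3,2)/C(8,2) = 3/28; then P = 9/13
  1 yellow: C(5,1)C(3,1)/C(8,2) = 15/28; then P = 10/13
  2 yellow: C(5,2)C(3,0)/C(8,2) = 5/14; then P = 11/13
P(yellow from Urn B) = 41/52 ≈ 0.7885.

41/52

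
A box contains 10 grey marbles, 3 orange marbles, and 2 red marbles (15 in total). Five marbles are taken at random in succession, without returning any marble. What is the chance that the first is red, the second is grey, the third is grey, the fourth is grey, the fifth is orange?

12/1001

Multiply the conditional probability of each draw in order, without replacement, so each draw removes one from its color and from the total.
P = (2/15) · (10/14) · (9/13) · (8/12) · (3/11) = 12/1001 ≈ 0.0120.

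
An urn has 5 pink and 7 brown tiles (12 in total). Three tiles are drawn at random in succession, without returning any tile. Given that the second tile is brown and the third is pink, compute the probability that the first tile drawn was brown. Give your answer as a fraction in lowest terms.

P(first=brown and the second tile is brown and the third is pink) = (7/12)·(6/11)·(5/10) = 7/44.
P(E) = Σ over first color = 7/66 + 7/44 = 35/132.
By Bayes, P(first=brown | E) = 7/44 / 35/132 = 3/5 ≈ 0.6000.

3/5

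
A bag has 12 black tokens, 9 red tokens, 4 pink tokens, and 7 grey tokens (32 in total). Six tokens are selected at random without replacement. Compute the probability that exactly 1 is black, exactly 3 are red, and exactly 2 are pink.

Unordered draws without replacement: count favorable combinations over C(32,6).
Favorable = C(12,1) · C(9,3) · C(4,2) · C(7,0) = 6048; total = C(32,6) = 906192.
P = 6048/906192 = 6/899 ≈ 0.0067.

6/899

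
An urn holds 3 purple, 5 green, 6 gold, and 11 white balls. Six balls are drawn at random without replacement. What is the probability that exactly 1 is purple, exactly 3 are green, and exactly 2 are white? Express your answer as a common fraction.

Unordered draws without replacement: count favorable combinations over C(25,6).
Favorable = C(3,1) · C(5,3) · C(6,0) · C(11,2) = 1650; total = C(25,6) = 177100.
P = 1650/177100 = 3/322 ≈ 0.0093.

3/322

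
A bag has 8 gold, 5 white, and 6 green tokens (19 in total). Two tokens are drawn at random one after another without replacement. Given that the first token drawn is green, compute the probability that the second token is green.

After removing 1 green, the bag has 5 green out of 18 remaining.
P(second is green | given) = 5/18 ≈ 0.2778.

5/18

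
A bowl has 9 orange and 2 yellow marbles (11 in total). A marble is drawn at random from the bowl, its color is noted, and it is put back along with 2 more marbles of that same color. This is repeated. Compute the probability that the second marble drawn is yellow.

2/11

Condition on the first draw. If first is yellow (prob 2/11), second-yellow has prob (4)/(13); if not (prob 9/11), it has prob 2/(13).
P = (2/11)·(4/13) + (9/11)·(2/13) = 2/11 ≈ 0.1818.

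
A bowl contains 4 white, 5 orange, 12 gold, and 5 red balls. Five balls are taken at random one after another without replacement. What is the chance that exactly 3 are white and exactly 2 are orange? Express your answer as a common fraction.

Unordered draws without replacement: count favorable combinations over C(26,5).
Favorable = C(4,3) · C(5,2) · C(12,0) · C(5,0) = 40; total = C(26,5) = 65780.
P = 40/65780 = 2/3289 ≈ 0.0006.

2/3289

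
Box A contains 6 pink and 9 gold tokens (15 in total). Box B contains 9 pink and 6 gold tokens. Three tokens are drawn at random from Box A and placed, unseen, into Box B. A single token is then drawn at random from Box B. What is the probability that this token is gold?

Condition on how many of the transferred tokens are gold (from Box A: 9 gold of 15; then Box B has 18 total).
  0 gold: C(9,0)C(6,3)/C(15,3) = 4/91; then P = 6/18
  1 gold: C(9,1)C(6,2)/C(15,3) = 27/91; then P = 7/18
  2 gold: C(9,2)C(6,1)/C(15,3) = 216/455; then P = 8/18
  3 gold: C(9,3)C(6,0)/C(15,3) = 12/65; then P = 9/18
P(gold from Box B) = 13/30 ≈ 0.4333.

13/30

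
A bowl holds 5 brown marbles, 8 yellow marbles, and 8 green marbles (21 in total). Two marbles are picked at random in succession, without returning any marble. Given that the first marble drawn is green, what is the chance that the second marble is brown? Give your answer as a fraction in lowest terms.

1/4

After removing 1 green, the bowl has 5 brown out of 20 remaining.
P(second is brown | given) = 5/20 = 1/4 ≈ 0.2500.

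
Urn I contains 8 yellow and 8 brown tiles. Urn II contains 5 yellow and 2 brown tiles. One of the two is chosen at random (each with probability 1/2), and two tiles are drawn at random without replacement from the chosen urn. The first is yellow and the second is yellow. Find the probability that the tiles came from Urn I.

P(E | Urn I) = 7/30; P(E | Urn II) = 10/21.
P(E) = 1/2·7/30 + 1/2·10/21 = 149/420.
By Bayes' rule, P(Urn I | E) = 7/60 / 149/420 = 49/149 ≈ 0.3289.

49/149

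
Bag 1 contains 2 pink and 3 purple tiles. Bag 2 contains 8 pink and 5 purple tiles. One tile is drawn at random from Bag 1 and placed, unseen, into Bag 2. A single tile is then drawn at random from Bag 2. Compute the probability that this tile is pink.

3/5

Condition on how many of the transferred tiles are pink (from Bag 1: 2 pink of 5; then Bag 2 has 14 total).
  0 pink: C(2,0)C(3,1)/C(5,1) = 3/5; then P = 8/14
  1 pink: C(2,1)C(3,0)/C(5,1) = 2/5; then P = 9/14
P(pink from Bag 2) = 3/5 ≈ 0.6000.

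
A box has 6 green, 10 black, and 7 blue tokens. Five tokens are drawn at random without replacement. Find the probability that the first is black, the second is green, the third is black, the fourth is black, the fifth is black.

Multiply the conditional probability of each draw in order, without replacement, so each draw removes one from its color and from the total.
P = (10/23) · (6/22) · (9/21) · (8/20) · (7/19) = 36/4807 ≈ 0.0075.

36/4807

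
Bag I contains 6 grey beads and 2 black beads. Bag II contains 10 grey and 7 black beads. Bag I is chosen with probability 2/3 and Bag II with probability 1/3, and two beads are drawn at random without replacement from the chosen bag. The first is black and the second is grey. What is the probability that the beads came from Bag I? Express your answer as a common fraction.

P(E | Bag I) = 3/14; P(E | Bag II) = 35/136.
P(E) = 2/3·3/14 + 1/3·35/136 = 653/2856.
By Bayes' rule, P(Bag I | E) = 1/7 / 653/2856 = 408/653 ≈ 0.6248.

408/653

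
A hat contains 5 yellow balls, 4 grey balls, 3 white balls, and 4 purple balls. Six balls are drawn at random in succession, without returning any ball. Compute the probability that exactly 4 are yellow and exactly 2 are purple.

Unordered draws without replacement: count favorable combinations over C(16,6).
Favorable = C(5,4) · C(4,0) · C(3,0) · C(4,2) = 30; total = C(16,6) = 8008.
P = 30/8008 = 15/4004 ≈ 0.0037.

15/4004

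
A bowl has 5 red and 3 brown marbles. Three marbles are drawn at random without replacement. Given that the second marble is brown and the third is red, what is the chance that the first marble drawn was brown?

P(first=brown and the second marble is brown and the third is red) = (3/8)·(2/7)·(5/6) = 5/56.
P(E) = Σ over first color = 5/28 + 5/56 = 15/56.
By Bayes, P(first=brown | E) = 5/56 / 15/56 = 1/3 ≈ 0.3333.

1/3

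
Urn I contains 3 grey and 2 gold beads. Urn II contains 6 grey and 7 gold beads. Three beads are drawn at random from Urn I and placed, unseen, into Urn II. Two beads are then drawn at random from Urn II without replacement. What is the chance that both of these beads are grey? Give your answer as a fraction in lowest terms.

89/400

Condition on how many of the transferred beads are grey (from Urn I: 3 grey of 5; then Urn II has 16 total).
  1 grey: C(3,1)C(2,2)/C(5,3) = 3/10; then P = C(7,2)/C(16,2) = 7/40
  2 grey: C(3,2)C(2,1)/C(5,3) = 3/5; then P = C(8,2)/C(16,2) = 7/30
  3 grey: C(3,3)C(2,0)/C(5,3) = 1/10; then P = C(9,2)/C(16,2) = 3/10
P(both grey) = 89/400 ≈ 0.2225.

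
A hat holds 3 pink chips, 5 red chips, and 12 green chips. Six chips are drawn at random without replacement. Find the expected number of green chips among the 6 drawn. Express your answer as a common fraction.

By linearity of expectation, E[X] = Σ P(draw i is green); by symmetry each draw (even without replacement) has P(green) = 12/20.
E[X] = 6 · 12/20 = 18/5 ≈ 3.6000.

18/5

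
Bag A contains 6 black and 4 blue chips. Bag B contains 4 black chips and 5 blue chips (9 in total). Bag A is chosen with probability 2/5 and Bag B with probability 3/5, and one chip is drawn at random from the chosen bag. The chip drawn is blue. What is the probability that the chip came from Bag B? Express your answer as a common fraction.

25/37

P(blue | Bag A) = 2/5; P(blue | Bag B) = 5/9.
P(blue) = 2/5·2/5 + 3/5·5/9 = 37/75.
By Bayes' rule, P(Bag B | blue) = 1/3 / 37/75 = 25/37 ≈ 0.6757.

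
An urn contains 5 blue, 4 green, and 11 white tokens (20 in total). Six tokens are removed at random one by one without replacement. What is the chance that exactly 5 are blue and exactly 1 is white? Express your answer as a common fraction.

Unordered draws without replacement: count favorable combinations over C(20,6).
Favorable = C(5,5) · C(4,0) · C(11,1) = 11; total = C(20,6) = 38760.
P = 11/38760 = 11/38760 ≈ 0.0003.

11/38760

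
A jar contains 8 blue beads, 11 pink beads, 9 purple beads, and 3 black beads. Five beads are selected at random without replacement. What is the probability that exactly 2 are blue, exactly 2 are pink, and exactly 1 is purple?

Unordered draws without replacement: count favorable combinations over C(31,5).
Favorable = C(8,2) · C(11,2) · C(9,1) · C(3,0) = 13860; total = C(31,5) = 169911.
P = 13860/169911 = 220/2697 ≈ 0.0816.

220/2697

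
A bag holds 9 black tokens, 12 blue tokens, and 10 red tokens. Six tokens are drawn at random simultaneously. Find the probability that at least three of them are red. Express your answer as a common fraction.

Sum the hypergeometric tail for j = 3,…,6 red tokens.
Favorable = C(10,3)·C(21,3) + C(10,4)·C(21,2) + C(10,5)·C(21,1) + C(10,6)·C(21,0) = 209202; total = C(31,6) = 736281.
P = 209202/736281 = 9962/35061 ≈ 0.2841.

9962/35061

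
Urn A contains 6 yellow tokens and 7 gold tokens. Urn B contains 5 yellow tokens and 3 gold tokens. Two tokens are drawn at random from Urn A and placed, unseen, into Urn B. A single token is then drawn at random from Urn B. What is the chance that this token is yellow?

Condition on how many of the transferred tokens are yellow (from Urn A: 6 yellow of 13; then Urn B has 10 total).
  0 yellow: C(6,0)C(7,2)/C(13,2) = 7/26; then P = 5/10
  1 yellow: C(6,1)C(7,1)/C(13,2) = 7/13; then P = 6/10
  2 yellow: C(6,2)C(7,0)/C(13,2) = 5/26; then P = 7/10
P(yellow from Urn B) = 77/130 ≈ 0.5923.

77/130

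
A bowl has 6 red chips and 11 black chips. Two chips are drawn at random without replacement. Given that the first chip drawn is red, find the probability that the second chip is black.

11/16

After removing 1 red, the bowl has 11 black out of 16 remaining.
P(second is black | given) = 11/16 ≈ 0.6875.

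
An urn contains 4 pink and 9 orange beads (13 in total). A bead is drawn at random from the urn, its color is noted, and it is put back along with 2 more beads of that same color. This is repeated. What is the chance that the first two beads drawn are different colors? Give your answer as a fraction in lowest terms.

24/65

Either orange then pink, or pink then orange; after the first draw the total is 15.
P = (9/13)·(4/15) + (4/13)·(9/15) = 24/65 ≈ 0.3692.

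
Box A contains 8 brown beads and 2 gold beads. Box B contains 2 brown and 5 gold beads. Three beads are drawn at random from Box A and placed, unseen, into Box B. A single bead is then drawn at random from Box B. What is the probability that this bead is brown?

Condition on how many of the transferred beads are brown (from Box A: 8 brown of 10; then Box B has 10 total).
  1 brown: C(8,1)C(2,2)/C(10,3) = 1/15; then P = 3/10
  2 brown: C(8,2)C(2,1)/C(10,3) = 7/15; then P = 4/10
  3 brown: C(8,3)C(2,0)/C(10,3) = 7/15; then P = 5/10
P(brown from Box B) = 11/25 ≈ 0.4400.

11/25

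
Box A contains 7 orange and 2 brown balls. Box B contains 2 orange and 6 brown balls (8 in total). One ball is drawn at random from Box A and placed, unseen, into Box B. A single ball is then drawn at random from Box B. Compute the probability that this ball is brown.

56/81

Condition on how many of the transferred balls are brown (from Box A: 2 brown of 9; then Box B has 9 total).
  0 brown: C(2,0)C(7,1)/C(9,1) = 7/9; then P = 6/9
  1 brown: C(2,1)C(7,0)/C(9,1) = 2/9; then P = 7/9
P(brown from Box B) = 56/81 ≈ 0.6914.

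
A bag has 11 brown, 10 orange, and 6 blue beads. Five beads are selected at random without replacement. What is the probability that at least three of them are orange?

373/1495

Sum the hypergeometric tail for j = 3,…,5 orange beads.
Favorable = C(10,3)·C(17,2) + C(10,4)·C(17,1) + C(10,5)·C(17,0) = 20142; total = C(27,5) = 80730.
P = 20142/80730 = 373/1495 ≈ 0.2495.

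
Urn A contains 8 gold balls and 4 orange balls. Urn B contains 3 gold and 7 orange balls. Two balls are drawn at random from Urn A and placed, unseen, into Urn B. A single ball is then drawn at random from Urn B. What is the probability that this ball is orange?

Condition on how many of the transferred balls are orange (from Urn A: 4 orange of 12; then Urn B has 12 total).
  0 orange: C(4,0)C(8,2)/C(12,2) = 14/33; then P = 7/12
  1 orange: C(4,1)C(8,1)/C(12,2) = 16/33; then P = 8/12
  2 orange: C(4,2)C(8,0)/C(12,2) = 1/11; then P = 9/12
P(orange from Urn B) = 23/36 ≈ 0.6389.

23/36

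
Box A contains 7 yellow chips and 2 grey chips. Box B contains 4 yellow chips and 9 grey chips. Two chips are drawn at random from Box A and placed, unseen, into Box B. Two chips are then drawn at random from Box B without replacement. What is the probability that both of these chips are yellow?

461/3780

Condition on how many of the transferred chips are yellow (from Box A: 7 yellow of 9; then Box B has 15 total).
  0 yellow: C(7,0)C(2,2)/C(9,2) = 1/36; then P = C(4,2)/C(15,2) = 2/35
  1 yellow: C(7,1)C(2,1)/C(9,2) = 7/18; then P = C(5,2)/C(15,2) = 2/21
  2 yellow: C(7,2)C(2,0)/C(9,2) = 7/12; then P = C(6,2)/C(15,2) = 1/7
P(both yellow) = 461/3780 ≈ 0.1220.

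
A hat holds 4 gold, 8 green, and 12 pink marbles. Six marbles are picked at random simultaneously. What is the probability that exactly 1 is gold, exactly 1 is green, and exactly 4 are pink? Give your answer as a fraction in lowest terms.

Unordered draws without replacement: count favorable combinations over C(24,6).
Favorable = C(4,1) · C(8,1) · C(12,4) = 15840; total = C(24,6) = 134596.
P = 15840/134596 = 360/3059 ≈ 0.1177.

360/3059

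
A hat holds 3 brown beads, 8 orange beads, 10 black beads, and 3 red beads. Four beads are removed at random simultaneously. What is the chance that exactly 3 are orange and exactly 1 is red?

4/253

Unordered draws without replacement: count favorable combinations over C(24,4).
Favorable = C(3,0) · C(8,3) · C(10,0) · C(3,1) = 168; total = C(24,4) = 10626.
P = 168/10626 = 4/253 ≈ 0.0158.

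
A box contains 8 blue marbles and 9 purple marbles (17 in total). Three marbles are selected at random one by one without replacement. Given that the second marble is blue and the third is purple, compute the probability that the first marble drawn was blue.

P(first=blue and the second marble is blue and the third is purple) = (8/17)·(7/16)·(9/15) = 21/170.
P(E) = Σ over first color = 21/170 + 12/85 = 9/34.
By Bayes, P(first=blue | E) = 21/170 / 9/34 = 7/15 ≈ 0.4667.

7/15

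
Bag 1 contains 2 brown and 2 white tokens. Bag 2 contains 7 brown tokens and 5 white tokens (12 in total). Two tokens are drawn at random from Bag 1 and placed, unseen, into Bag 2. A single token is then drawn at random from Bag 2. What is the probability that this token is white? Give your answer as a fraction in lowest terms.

Condition on how many of the transferred tokens are white (from Bag 1: 2 white of 4; then Bag 2 has 14 total).
  0 white: C(2,0)C(2,2)/C(4,2) = 1/6; then P = 5/14
  1 white: C(2,1)C(2,1)/C(4,2) = 2/3; then P = 6/14
  2 white: C(2,2)C(2,0)/C(4,2) = 1/6; then P = 7/14
P(white from Bag 2) = 3/7 ≈ 0.4286.

3/7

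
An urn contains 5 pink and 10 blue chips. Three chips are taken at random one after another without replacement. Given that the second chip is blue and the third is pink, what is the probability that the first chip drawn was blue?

9/13

P(first=blue and the second chip is blue and the third is pink) = (10/15)·(9/14)·(5/13) = 15/91.
P(E) = Σ over first color = 20/273 + 15/91 = 5/21.
By Bayes, P(first=blue | E) = 15/91 / 5/21 = 9/13 ≈ 0.6923.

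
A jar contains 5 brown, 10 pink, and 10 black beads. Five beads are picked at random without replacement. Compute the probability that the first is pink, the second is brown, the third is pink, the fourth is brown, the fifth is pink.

4/1771

Multiply the conditional probability of each draw in order, without replacement, so each draw removes one from its color and from the total.
P = (10/25) · (5/24) · (9/23) · (4/22) · (8/21) = 4/1771 ≈ 0.0023.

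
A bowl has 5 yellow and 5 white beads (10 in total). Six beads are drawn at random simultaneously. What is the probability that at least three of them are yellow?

Sum the hypergeometric tail for j = 3,…,5 yellow beads.
Favorable = C(5,3)·C(5,3) + C(5,4)·C(5,2) + C(5,5)·C(5,1) = 155; total = C(10,6) = 210.
P = 155/210 = 31/42 ≈ 0.7381.

31/42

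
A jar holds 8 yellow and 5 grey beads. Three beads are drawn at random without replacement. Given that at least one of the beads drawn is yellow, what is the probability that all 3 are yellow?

P(all 3 yellow) = C(8,3)/C(13,3) = 28/143; P(at least one yellow) = 1 − C(5,3)/C(13,3) = 138/143.
Since 'all 3 yellow' ⊆ 'at least one yellow', P(all 3 | at least one) = 28/143 / 138/143 = 14/69 ≈ 0.2029.

14/69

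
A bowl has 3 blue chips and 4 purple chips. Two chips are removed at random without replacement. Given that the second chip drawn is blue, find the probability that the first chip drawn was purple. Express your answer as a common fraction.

P(first=purple and the second chip drawn is blue) = (4/7)·(3/6) = 2/7.
P(the second chip drawn is blue) = Σ over first color = 1/7 + 2/7 = 3/7.
By Bayes, P(first=purple | the second chip drawn is blue) = 2/7 / 3/7 = 2/3 ≈ 0.6667.

2/3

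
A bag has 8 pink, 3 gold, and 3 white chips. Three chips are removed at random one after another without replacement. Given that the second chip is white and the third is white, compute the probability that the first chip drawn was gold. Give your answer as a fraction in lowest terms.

1/4

P(first=gold and the second chip is white and the third is white) = (3/14)·(3/13)·(2/12) = 3/364.
P(E) = Σ over first color = 2/91 + 3/364 + 1/364 = 3/91.
By Bayes, P(first=gold | E) = 3/364 / 3/91 = 1/4 ≈ 0.2500.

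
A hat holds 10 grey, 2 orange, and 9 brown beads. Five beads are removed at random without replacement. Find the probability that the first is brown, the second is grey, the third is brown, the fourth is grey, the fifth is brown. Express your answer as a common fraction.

6/323

Multiply the conditional probability of each draw in order, without replacement, so each draw removes one from its color and from the total.
P = (9/21) · (10/20) · (8/19) · (9/18) · (7/17) = 6/323 ≈ 0.0186.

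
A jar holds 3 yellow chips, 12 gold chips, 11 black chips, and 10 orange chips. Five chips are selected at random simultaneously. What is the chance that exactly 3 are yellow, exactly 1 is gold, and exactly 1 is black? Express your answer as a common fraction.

1/2856

Unordered draws without replacement: count favorable combinations over C(36,5).
Favorable = C(3,3) · C(12,1) · C(11,1) · C(10,0) = 132; total = C(36,5) = 376992.
P = 132/376992 = 1/2856 ≈ 0.0004.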